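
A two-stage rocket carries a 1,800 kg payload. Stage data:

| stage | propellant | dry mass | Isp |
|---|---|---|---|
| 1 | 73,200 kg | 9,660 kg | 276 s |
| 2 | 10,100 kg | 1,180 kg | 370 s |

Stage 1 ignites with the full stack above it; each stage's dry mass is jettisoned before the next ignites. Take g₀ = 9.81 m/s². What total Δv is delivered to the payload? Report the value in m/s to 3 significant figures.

Ignition mass of stage 1 = 73,200+9,660 + 10,100+1,180 + 1,800 = 95,940 kg.
Stage 1: m₀ = 95,940 kg, m_f = 95,940 − 73,200 = 22,740 kg; Δv = 276×9.81×ln(4.219) = 2707.6×1.4396 ≈ 3898 m/s.
Stage 2: m₀ = 13,080 kg, m_f = 13,080 − 10,100 = 2,980 kg; Δv = 370×9.81×ln(4.389) = 3629.7×1.4792 ≈ 5369 m/s.
Total Δv = 3898 + 5369 = 9267 m/s.

Δv ≈ 9270 m/s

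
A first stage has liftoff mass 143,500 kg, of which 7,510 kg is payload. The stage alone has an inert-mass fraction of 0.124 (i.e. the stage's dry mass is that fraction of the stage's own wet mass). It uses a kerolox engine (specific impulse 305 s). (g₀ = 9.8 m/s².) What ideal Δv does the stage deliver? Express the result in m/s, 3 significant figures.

Δv ≈ 5300 m/s

Stage wet mass = m₀ − payload = 143,500 − 7,510 = 135,990 kg.
Stage dry mass = ε × stage wet mass = 0.124 × 135,990 = 16,862.8 kg.
Burnout mass m_f = stage dry + payload = 16,862.8 + 7,510 = 24,372.8 kg.
v_e = Isp · g₀ = 305 × 9.8 = 2989.0 m/s.
Δv = v_e · ln(143,500/24,372.8) = 2989.0 × ln(5.888) = 2989.0 × 1.7729 ≈ 5299 m/s.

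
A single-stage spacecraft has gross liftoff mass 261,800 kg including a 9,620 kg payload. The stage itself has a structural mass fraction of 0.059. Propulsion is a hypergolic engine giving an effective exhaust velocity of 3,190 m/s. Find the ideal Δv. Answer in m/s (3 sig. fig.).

Stage wet mass = m₀ − payload = 261,800 − 9,620 = 252,180 kg.
Stage dry mass = ε × stage wet mass = 0.059 × 252,180 = 14,878.6 kg.
Burnout mass m_f = stage dry + payload = 14,878.6 + 9,620 = 24,498.6 kg.
Using Δv = v_e ln(m₀/m_f): Δv = v_e · ln(261,800/24,498.6) = 3190.0 × ln(10.69) = 3190.0 × 2.3690 ≈ 7557 m/s.

Δv ≈ 7560 m/s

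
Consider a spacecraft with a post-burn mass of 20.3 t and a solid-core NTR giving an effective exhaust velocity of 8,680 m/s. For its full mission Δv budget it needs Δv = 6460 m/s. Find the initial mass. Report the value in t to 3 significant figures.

m₀/m_f = exp(Δv / v_e) = exp(6460 / 8680.0) = exp(0.7442) = 2.1048.
m₀ = m_f × 2.1048 = 20.3 × 2.1048 = 42.7274 t.

initial mass ≈ 42.7 t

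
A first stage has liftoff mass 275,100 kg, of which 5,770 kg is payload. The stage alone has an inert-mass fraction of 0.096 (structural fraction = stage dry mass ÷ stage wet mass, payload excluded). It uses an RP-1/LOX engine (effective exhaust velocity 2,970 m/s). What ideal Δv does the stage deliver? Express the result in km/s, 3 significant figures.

Stage wet mass = m₀ − payload = 275,100 − 5,770 = 269,330 kg.
Stage dry mass = ε × stage wet mass = 0.096 × 269,330 = 25,855.7 kg.
Burnout mass m_f = stage dry + payload = 25,855.7 + 5,770 = 31,625.7 kg.
Using Δv = v_e ln(m₀/m_f): Δv = v_e · ln(275,100/31,625.7) = 2970.0 × ln(8.699) = 2970.0 × 2.1632 ≈ 6425 m/s.

Δv ≈ 6.42 km/s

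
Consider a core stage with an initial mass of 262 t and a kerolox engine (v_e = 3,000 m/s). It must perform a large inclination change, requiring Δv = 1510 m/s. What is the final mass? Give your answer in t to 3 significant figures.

final mass ≈ 158 t

Using Δv = v_e ln(m₀/m_f): m₀/m_f = exp(Δv / v_e) = exp(1510 / 3000.0) = exp(0.5033) = 1.6542.
m_f = m₀ / 1.6542 = 262 / 1.6542 = 158.385 t.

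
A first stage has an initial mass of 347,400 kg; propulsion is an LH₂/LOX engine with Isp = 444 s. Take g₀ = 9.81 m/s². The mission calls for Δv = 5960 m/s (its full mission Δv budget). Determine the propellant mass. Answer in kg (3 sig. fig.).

propellant mass ≈ 259000 kg

v_e = Isp · g₀ = 444 × 9.81 = 4355.6 m/s.
Rocket equation: m₀/m_f = exp(Δv / v_e) = exp(5960 / 4355.6) = exp(1.3683) = 3.9288.
m_f = 347,400 / 3.9288 = 88,423.9 kg, so propellant = m₀ − m_f = 347,400 − 88,423.9 = 258,976.1 kg.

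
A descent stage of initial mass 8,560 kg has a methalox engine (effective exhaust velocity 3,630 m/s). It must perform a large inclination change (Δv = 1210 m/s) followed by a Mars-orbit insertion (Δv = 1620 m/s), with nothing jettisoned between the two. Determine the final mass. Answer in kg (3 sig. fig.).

final mass ≈ 3930 kg

After the first burn: m = 8560 × exp(−1210/3630.0) = 8560 × 0.71653 = 6,133.5 kg.
After the second burn: m = 6,133.5 × exp(−1620/3630.0) = 6,133.5 × 0.64000 = 3,925.44 kg.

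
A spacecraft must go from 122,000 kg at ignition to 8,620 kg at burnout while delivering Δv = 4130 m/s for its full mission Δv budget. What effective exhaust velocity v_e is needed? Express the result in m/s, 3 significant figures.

ln(m₀/m_f) = ln(122000/8620) = ln(14.15) = 2.6499.
By the Tsiolkovsky rocket equation, v_e = Δv / ln(m₀/m_f) = 4130 / 2.6499 = 1558.5 m/s.

v_e ≈ 1560 m/s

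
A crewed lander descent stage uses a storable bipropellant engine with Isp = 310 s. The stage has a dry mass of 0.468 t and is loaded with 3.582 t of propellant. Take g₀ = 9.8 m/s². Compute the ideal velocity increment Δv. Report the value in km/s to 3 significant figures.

Δv ≈ 6.56 km/s

v_e = Isp · g₀ = 310 × 9.8 = 3038.0 m/s.
m₀ = m_dry + m_prop = 0.468 + 3.582 = 4.05 t.
By the Tsiolkovsky rocket equation, Δv = v_e · ln(m₀/m_f) = 3038.0 × ln(8.654) = 3038.0 × 2.1580 ≈ 6556.0 m/s.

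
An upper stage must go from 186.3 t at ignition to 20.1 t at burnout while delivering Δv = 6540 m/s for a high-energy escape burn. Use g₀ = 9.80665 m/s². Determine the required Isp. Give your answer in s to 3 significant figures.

Isp ≈ 300 s

ln(m₀/m_f) = ln(186300/20100) = ln(9.269) = 2.2266.
Rocket equation: v_e = Δv / ln(m₀/m_f) = 6540 / 2.2266 = 2937.2 m/s.
Isp = v_e / g₀ = 2937.2 / 9.80665 = 299.5 s.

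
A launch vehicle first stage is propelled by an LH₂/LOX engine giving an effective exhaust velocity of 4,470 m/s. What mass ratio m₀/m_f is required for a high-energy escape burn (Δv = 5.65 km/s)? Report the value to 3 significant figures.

Rocket equation: m₀/m_f = exp(Δv / v_e) = exp(5650 / 4470.0) = exp(1.2640) = 3.5395.

mass ratio ≈ 3.54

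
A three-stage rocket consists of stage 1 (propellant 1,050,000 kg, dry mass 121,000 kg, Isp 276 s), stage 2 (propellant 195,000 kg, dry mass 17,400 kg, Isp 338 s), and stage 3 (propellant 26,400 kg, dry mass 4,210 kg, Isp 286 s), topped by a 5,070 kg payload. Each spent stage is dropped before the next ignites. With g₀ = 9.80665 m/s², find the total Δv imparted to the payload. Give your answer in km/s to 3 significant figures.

Ignition mass of stage 1 = 1,050,000+121,000 + 195,000+17,400 + 26,400+4,210 + 5,070 = 1,419,080 kg.
Stage 1: m₀ = 1,419,080 kg, m_f = 1,419,080 − 1,050,000 = 369,080 kg; Δv = 276×9.80665×ln(3.845) = 2706.6×1.3468 ≈ 3645 m/s.
Stage 2: m₀ = 248,080 kg, m_f = 248,080 − 195,000 = 53,080 kg; Δv = 338×9.80665×ln(4.674) = 3314.6×1.5420 ≈ 5111 m/s.
Stage 3: m₀ = 35,680 kg, m_f = 35,680 − 26,400 = 9,280 kg; Δv = 286×9.80665×ln(3.845) = 2804.7×1.3467 ≈ 3777 m/s.
Total Δv = 3645 + 5111 + 3777 = 12533 m/s.

Δv ≈ 12.5 km/s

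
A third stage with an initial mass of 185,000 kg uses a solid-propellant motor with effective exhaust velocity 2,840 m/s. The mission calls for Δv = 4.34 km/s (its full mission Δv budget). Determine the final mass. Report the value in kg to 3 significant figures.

Rocket equation: m₀/m_f = exp(Δv / v_e) = exp(4340 / 2840.0) = exp(1.5282) = 4.6097.
m_f = m₀ / 4.6097 = 185,000 / 4.6097 = 40,132.8 kg.

final mass ≈ 40100 kg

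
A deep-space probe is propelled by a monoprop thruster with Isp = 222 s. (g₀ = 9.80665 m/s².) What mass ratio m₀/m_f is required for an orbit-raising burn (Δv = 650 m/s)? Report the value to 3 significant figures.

v_e = Isp · g₀ = 222 × 9.80665 = 2177.1 m/s.
m₀/m_f = exp(Δv / v_e) = exp(650 / 2177.1) = exp(0.2986) = 1.3479.

mass ratio ≈ 1.35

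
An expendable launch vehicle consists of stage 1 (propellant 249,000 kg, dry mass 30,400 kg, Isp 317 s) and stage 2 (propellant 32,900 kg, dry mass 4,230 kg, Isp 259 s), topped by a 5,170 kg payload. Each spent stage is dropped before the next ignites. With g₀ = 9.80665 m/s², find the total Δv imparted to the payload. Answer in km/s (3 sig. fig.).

Ignition mass of stage 1 = 249,000+30,400 + 32,900+4,230 + 5,170 = 321,700 kg.
Stage 1: m₀ = 321,700 kg, m_f = 321,700 − 249,000 = 72,700 kg; Δv = 317×9.80665×ln(4.425) = 3108.7×1.4873 ≈ 4624 m/s.
Stage 2: m₀ = 42,300 kg, m_f = 42,300 − 32,900 = 9,400 kg; Δv = 259×9.80665×ln(4.5) = 2539.9×1.5041 ≈ 3820 m/s.
Total Δv = 4624 + 3820 = 8444 m/s.

Δv ≈ 8.44 km/s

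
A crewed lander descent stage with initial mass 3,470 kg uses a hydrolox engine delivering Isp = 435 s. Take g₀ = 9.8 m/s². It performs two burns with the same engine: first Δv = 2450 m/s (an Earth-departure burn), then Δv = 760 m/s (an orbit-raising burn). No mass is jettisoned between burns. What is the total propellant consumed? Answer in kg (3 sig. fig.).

total propellant consumed ≈ 1840 kg

v_e = Isp · g₀ = 435 × 9.8 = 4263.0 m/s.
After the first burn: m = 3470 × exp(−2450/4263.0) = 3470 × 0.56287 = 1,953.16 kg.
After the second burn: m = 1,953.16 × exp(−760/4263.0) = 1,953.16 × 0.83671 = 1,634.23 kg.
Total propellant = m₀ − m_final = 3470 − 1,634.23 = 1,835.77 kg.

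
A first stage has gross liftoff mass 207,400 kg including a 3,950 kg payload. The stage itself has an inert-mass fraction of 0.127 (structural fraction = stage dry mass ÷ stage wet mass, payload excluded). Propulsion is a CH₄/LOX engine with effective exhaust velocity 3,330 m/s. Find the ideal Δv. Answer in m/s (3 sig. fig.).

Stage wet mass = m₀ − payload = 207,400 − 3,950 = 203,450 kg.
Stage dry mass = ε × stage wet mass = 0.127 × 203,450 = 25,838.2 kg.
Burnout mass m_f = stage dry + payload = 25,838.2 + 3,950 = 29,788.2 kg.
From the ideal rocket equation, Δv = v_e · ln(207,400/29,788.2) = 3330.0 × ln(6.962) = 3330.0 × 1.9405 ≈ 6462 m/s.

Δv ≈ 6460 m/s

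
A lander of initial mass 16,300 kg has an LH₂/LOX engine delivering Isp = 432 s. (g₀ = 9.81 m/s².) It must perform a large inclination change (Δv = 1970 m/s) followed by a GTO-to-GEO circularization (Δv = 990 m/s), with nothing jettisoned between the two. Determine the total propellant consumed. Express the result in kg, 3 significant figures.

v_e = Isp · g₀ = 432 × 9.81 = 4237.9 m/s.
After the first burn: m = 16300 × exp(−1970/4237.9) = 16300 × 0.62823 = 10,240.1 kg.
After the second burn: m = 10,240.1 × exp(−990/4237.9) = 10,240.1 × 0.79167 = 8,106.78 kg.
Total propellant = m₀ − m_final = 16300 − 8,106.78 = 8,193.22 kg.

total propellant consumed ≈ 8190 kg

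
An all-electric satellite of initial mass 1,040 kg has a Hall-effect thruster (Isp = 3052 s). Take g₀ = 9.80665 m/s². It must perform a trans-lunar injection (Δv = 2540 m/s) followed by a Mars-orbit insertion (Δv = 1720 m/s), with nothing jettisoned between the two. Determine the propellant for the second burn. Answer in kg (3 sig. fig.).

propellant for the second burn ≈ 53.4 kg

v_e = Isp · g₀ = 3052 × 9.80665 = 29929.9 m/s.
After the first burn: m = 1040 × exp(−2540/29929.9) = 1040 × 0.91864 = 955.386 kg.
After the second burn: m = 955.386 × exp(−1720/29929.9) = 955.386 × 0.94415 = 902.028 kg.
Second-burn propellant = 955.386 − 902.028 = 53.358 kg.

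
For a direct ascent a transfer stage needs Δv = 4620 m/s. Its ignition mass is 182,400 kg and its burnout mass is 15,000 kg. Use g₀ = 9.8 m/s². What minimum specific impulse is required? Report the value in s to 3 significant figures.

ln(m₀/m_f) = ln(182400/15000) = ln(12.16) = 2.4982.
Using Δv = v_e ln(m₀/m_f): v_e = Δv / ln(m₀/m_f) = 4620 / 2.4982 = 1849.4 m/s.
Isp = v_e / g₀ = 1849.4 / 9.8 = 188.7 s.

Isp ≈ 189 s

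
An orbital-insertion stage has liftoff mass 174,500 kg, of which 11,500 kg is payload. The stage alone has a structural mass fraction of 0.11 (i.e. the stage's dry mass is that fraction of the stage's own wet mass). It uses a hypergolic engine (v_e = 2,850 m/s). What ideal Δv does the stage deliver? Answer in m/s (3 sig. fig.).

Δv ≈ 5070 m/s

Stage wet mass = m₀ − payload = 174,500 − 11,500 = 163,000 kg.
Stage dry mass = ε × stage wet mass = 0.11 × 163,000 = 17,930 kg.
Burnout mass m_f = stage dry + payload = 17,930 + 11,500 = 29,430 kg.
Δv = v_e · ln(174,500/29,430) = 2850.0 × ln(5.929) = 2850.0 × 1.7799 ≈ 5073 m/s.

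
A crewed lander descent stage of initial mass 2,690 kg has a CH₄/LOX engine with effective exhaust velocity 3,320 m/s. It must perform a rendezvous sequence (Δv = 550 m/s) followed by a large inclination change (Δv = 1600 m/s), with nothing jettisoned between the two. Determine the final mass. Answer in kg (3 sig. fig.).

final mass ≈ 1410 kg

After the first burn: m = 2690 × exp(−550/3320.0) = 2690 × 0.84733 = 2,279.32 kg.
After the second burn: m = 2,279.32 × exp(−1600/3320.0) = 2,279.32 × 0.61759 = 1,407.69 kg.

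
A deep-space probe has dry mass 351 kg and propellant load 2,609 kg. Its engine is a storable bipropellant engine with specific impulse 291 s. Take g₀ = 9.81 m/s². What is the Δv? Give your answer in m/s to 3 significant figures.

Δv ≈ 6090 m/s

v_e = Isp · g₀ = 291 × 9.81 = 2854.7 m/s.
m₀ = m_dry + m_prop = 351 + 2,609 = 2,960 kg.
Δv = v_e · ln(m₀/m_f) = 2854.7 × ln(8.433) = 2854.7 × 2.1322 ≈ 6086.7 m/s.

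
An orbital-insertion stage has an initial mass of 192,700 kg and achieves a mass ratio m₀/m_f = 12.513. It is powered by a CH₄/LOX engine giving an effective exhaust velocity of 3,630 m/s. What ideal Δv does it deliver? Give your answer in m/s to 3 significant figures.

Δv ≈ 9170 m/s

From the ideal rocket equation, Δv = v_e · ln(12.513) = 3630.0 × 2.5268 ≈ 9172.2 m/s.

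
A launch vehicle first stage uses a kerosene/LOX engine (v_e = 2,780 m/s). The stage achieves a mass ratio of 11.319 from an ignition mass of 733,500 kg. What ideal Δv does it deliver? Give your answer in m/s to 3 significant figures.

Δv ≈ 6750 m/s

Δv = v_e · ln(11.319) = 2780.0 × 2.4265 ≈ 6745.6 m/s.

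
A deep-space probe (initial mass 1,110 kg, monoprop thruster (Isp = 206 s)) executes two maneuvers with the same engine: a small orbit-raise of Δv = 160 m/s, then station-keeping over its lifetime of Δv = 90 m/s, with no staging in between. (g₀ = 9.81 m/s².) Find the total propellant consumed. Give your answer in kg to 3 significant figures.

v_e = Isp · g₀ = 206 × 9.81 = 2020.9 m/s.
After the first burn: m = 1110 × exp(−160/2020.9) = 1110 × 0.92388 = 1,025.51 kg.
After the second burn: m = 1,025.51 × exp(−90/2020.9) = 1,025.51 × 0.95644 = 980.839 kg.
Total propellant = m₀ − m_final = 1110 − 980.839 = 129.161 kg.

total propellant consumed ≈ 129 kg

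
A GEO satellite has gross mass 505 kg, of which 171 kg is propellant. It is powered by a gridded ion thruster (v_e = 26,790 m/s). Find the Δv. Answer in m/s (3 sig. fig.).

m_f = m₀ − m_prop = 505 − 171 = 334 kg.
Δv = v_e · ln(m₀/m_f) = 26790.0 × ln(1.512) = 26790.0 × 0.4134 ≈ 11075.5 m/s.

Δv ≈ 11100 m/s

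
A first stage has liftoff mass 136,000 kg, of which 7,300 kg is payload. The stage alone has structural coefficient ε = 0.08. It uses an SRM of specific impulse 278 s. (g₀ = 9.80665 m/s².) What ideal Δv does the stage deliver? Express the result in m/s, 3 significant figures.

Δv ≈ 5580 m/s

Stage wet mass = m₀ − payload = 136,000 − 7,300 = 128,700 kg.
Stage dry mass = ε × stage wet mass = 0.08 × 128,700 = 10,296 kg.
Burnout mass m_f = stage dry + payload = 10,296 + 7,300 = 17,596 kg.
v_e = Isp · g₀ = 278 × 9.80665 = 2726.2 m/s.
Rocket equation: Δv = v_e · ln(136,000/17,596) = 2726.2 × ln(7.729) = 2726.2 × 2.0450 ≈ 5575 m/s.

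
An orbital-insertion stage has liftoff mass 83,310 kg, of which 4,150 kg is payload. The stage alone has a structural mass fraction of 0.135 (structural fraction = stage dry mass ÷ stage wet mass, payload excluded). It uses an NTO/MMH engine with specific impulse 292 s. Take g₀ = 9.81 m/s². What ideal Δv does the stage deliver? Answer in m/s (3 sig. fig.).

Δv ≈ 4940 m/s

Stage wet mass = m₀ − payload = 83,310 − 4,150 = 79,160 kg.
Stage dry mass = ε × stage wet mass = 0.135 × 79,160 = 10,686.6 kg.
Burnout mass m_f = stage dry + payload = 10,686.6 + 4,150 = 14,836.6 kg.
v_e = Isp · g₀ = 292 × 9.81 = 2864.5 m/s.
By the Tsiolkovsky rocket equation, Δv = v_e · ln(83,310/14,836.6) = 2864.5 × ln(5.615) = 2864.5 × 1.7255 ≈ 4943 m/s.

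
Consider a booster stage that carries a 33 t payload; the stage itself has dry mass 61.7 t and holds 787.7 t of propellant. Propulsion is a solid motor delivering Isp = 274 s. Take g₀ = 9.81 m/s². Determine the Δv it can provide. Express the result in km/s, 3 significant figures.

v_e = Isp · g₀ = 274 × 9.81 = 2687.9 m/s.
m₀ = payload + dry + propellant = 33 + 61.7 + 787.7 = 882.4 t.
m_f = payload + dry = 33 + 61.7 = 94.7 t.
Using Δv = v_e ln(m₀/m_f): Δv = v_e · ln(m₀/m_f) = 2687.9 × ln(9.318) = 2687.9 × 2.2319 ≈ 5999.3 m/s.

Δv ≈ 6.00 km/s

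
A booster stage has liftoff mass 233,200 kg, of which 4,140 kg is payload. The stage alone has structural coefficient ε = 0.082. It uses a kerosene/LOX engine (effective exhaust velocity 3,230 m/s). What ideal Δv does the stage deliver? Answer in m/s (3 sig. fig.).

Δv ≈ 7490 m/s

Stage wet mass = m₀ − payload = 233,200 − 4,140 = 229,060 kg.
Stage dry mass = ε × stage wet mass = 0.082 × 229,060 = 18,782.9 kg.
Burnout mass m_f = stage dry + payload = 18,782.9 + 4,140 = 22,922.9 kg.
Δv = v_e · ln(233,200/22,922.9) = 3230.0 × ln(10.17) = 3230.0 × 2.3198 ≈ 7493 m/s.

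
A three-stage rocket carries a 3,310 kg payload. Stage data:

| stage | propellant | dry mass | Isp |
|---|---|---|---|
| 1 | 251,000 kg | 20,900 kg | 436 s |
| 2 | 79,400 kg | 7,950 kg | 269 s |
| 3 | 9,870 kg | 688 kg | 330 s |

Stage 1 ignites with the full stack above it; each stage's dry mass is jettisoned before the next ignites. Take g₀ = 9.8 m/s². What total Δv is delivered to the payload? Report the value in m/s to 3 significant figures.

Δv ≈ 12800 m/s

Ignition mass of stage 1 = 251,000+20,900 + 79,400+7,950 + 9,870+688 + 3,310 = 373,118 kg.
Stage 1: m₀ = 373,118 kg, m_f = 373,118 − 251,000 = 122,118 kg; Δv = 436×9.8×ln(3.055) = 4272.8×1.1169 ≈ 4772 m/s.
Stage 2: m₀ = 101,218 kg, m_f = 101,218 − 79,400 = 21,818 kg; Δv = 269×9.8×ln(4.639) = 2636.2×1.5345 ≈ 4045 m/s.
Stage 3: m₀ = 13,868 kg, m_f = 13,868 − 9,870 = 3,998 kg; Δv = 330×9.8×ln(3.469) = 3234.0×1.2438 ≈ 4022 m/s.
Total Δv = 4772 + 4045 + 4022 = 12839 m/s.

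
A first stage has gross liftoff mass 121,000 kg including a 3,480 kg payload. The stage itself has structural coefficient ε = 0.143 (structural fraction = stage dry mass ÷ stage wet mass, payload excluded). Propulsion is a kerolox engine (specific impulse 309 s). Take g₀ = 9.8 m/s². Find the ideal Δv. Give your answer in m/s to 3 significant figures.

Δv ≈ 5410 m/s

Stage wet mass = m₀ − payload = 121,000 − 3,480 = 117,520 kg.
Stage dry mass = ε × stage wet mass = 0.143 × 117,520 = 16,805.4 kg.
Burnout mass m_f = stage dry + payload = 16,805.4 + 3,480 = 20,285.4 kg.
v_e = Isp · g₀ = 309 × 9.8 = 3028.2 m/s.
Δv = v_e · ln(121,000/20,285.4) = 3028.2 × ln(5.965) = 3028.2 × 1.7859 ≈ 5408 m/s.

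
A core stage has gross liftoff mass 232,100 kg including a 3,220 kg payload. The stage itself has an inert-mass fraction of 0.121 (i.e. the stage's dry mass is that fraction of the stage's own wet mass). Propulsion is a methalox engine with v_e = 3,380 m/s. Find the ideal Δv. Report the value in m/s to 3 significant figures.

Stage wet mass = m₀ − payload = 232,100 − 3,220 = 228,880 kg.
Stage dry mass = ε × stage wet mass = 0.121 × 228,880 = 27,694.5 kg.
Burnout mass m_f = stage dry + payload = 27,694.5 + 3,220 = 30,914.5 kg.
Rocket equation: Δv = v_e · ln(232,100/30,914.5) = 3380.0 × ln(7.508) = 3380.0 × 2.0159 ≈ 6814 m/s.

Δv ≈ 6810 m/s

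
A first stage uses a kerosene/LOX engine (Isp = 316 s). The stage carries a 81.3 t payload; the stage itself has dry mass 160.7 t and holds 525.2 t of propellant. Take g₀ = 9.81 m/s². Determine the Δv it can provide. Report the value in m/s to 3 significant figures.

Δv ≈ 3580 m/s

v_e = Isp · g₀ = 316 × 9.81 = 3100.0 m/s.
m₀ = payload + dry + propellant = 81.3 + 160.7 + 525.2 = 767.2 t.
m_f = payload + dry = 81.3 + 160.7 = 242 t.
Rocket equation: Δv = v_e · ln(m₀/m_f) = 3100.0 × ln(3.17) = 3100.0 × 1.1538 ≈ 3576.8 m/s.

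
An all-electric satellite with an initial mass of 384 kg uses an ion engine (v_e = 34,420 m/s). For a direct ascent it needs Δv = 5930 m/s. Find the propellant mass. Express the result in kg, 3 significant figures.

propellant mass ≈ 60.8 kg

m₀/m_f = exp(Δv / v_e) = exp(5930 / 34420.0) = exp(0.1723) = 1.1880.
m_f = 384 / 1.1880 = 323.232 kg, so propellant = m₀ − m_f = 384 − 323.232 = 60.768 kg.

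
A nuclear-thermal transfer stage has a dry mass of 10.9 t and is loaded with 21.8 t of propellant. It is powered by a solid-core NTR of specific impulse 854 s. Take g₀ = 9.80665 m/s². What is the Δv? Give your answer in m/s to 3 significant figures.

Δv ≈ 9200 m/s

v_e = Isp · g₀ = 854 × 9.80665 = 8374.9 m/s.
m₀ = m_dry + m_prop = 10.9 + 21.8 = 32.7 t.
Δv = v_e · ln(m₀/m_f) = 8374.9 × ln(3) = 8374.9 × 1.0986 ≈ 9200.7 m/s.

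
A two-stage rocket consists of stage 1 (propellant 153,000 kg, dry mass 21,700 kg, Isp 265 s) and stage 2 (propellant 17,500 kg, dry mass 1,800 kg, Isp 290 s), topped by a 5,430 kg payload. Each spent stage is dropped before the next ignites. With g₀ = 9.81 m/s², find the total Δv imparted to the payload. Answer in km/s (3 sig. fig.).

Ignition mass of stage 1 = 153,000+21,700 + 17,500+1,800 + 5,430 = 199,430 kg.
Stage 1: m₀ = 199,430 kg, m_f = 199,430 − 153,000 = 46,430 kg; Δv = 265×9.81×ln(4.295) = 2599.7×1.4575 ≈ 3789 m/s.
Stage 2: m₀ = 24,730 kg, m_f = 24,730 − 17,500 = 7,230 kg; Δv = 290×9.81×ln(3.42) = 2844.9×1.2298 ≈ 3499 m/s.
Total Δv = 3789 + 3499 = 7288 m/s.

Δv ≈ 7.29 km/s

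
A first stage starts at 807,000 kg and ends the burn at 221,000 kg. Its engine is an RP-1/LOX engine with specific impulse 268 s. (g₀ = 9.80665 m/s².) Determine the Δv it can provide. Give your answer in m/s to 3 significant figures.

v_e = Isp · g₀ = 268 × 9.80665 = 2628.2 m/s.
Δv = v_e · ln(m₀/m_f) = 2628.2 × ln(3.652) = 2628.2 × 1.2952 ≈ 3403.9 m/s.

Δv ≈ 3400 m/s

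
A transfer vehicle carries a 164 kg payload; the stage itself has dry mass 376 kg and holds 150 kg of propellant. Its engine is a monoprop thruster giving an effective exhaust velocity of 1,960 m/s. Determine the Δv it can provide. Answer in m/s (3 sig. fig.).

Δv ≈ 480 m/s

m₀ = payload + dry + propellant = 164 + 376 + 150 = 690 kg.
m_f = payload + dry = 164 + 376 = 540 kg.
Rocket equation: Δv = v_e · ln(m₀/m_f) = 1960.0 × ln(1.278) = 1960.0 × 0.2451 ≈ 480.4 m/s.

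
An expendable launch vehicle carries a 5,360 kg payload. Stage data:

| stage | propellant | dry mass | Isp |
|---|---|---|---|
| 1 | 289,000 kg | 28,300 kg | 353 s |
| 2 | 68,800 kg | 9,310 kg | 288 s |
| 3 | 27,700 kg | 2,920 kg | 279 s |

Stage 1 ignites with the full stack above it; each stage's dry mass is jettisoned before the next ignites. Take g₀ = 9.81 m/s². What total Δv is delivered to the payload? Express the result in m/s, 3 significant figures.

Δv ≈ 10500 m/s

Ignition mass of stage 1 = 289,000+28,300 + 68,800+9,310 + 27,700+2,920 + 5,360 = 431,390 kg.
Stage 1: m₀ = 431,390 kg, m_f = 431,390 − 289,000 = 142,390 kg; Δv = 353×9.81×ln(3.03) = 3462.9×1.1084 ≈ 3838 m/s.
Stage 2: m₀ = 114,090 kg, m_f = 114,090 − 68,800 = 45,290 kg; Δv = 288×9.81×ln(2.519) = 2825.3×0.9239 ≈ 2610 m/s.
Stage 3: m₀ = 35,980 kg, m_f = 35,980 − 27,700 = 8,280 kg; Δv = 279×9.81×ln(4.345) = 2737.0×1.4691 ≈ 4021 m/s.
Total Δv = 3838 + 2610 + 4021 = 10469 m/s.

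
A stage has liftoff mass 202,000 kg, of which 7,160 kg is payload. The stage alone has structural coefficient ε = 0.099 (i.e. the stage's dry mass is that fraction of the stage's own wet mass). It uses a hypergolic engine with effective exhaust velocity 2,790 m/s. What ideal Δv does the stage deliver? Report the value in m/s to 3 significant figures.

Stage wet mass = m₀ − payload = 202,000 − 7,160 = 194,840 kg.
Stage dry mass = ε × stage wet mass = 0.099 × 194,840 = 19,289.2 kg.
Burnout mass m_f = stage dry + payload = 19,289.2 + 7,160 = 26,449.2 kg.
Rocket equation: Δv = v_e · ln(202,000/26,449.2) = 2790.0 × ln(7.637) = 2790.0 × 2.0330 ≈ 5672 m/s.

Δv ≈ 5670 m/s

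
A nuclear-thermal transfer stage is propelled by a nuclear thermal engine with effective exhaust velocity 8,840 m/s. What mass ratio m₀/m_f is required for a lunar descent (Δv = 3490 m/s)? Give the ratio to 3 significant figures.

m₀/m_f = exp(Δv / v_e) = exp(3490 / 8840.0) = exp(0.3948) = 1.4841.

mass ratio ≈ 1.48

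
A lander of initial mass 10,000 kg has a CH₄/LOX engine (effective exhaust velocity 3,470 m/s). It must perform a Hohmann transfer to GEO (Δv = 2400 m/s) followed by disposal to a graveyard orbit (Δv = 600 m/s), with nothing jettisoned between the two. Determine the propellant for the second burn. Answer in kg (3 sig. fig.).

propellant for the second burn ≈ 795 kg

After the first burn: m = 10000 × exp(−2400/3470.0) = 10000 × 0.50075 = 5,007.5 kg.
After the second burn: m = 5,007.5 × exp(−600/3470.0) = 5,007.5 × 0.84121 = 4,212.36 kg.
Second-burn propellant = 5,007.5 − 4,212.36 = 795.14 kg.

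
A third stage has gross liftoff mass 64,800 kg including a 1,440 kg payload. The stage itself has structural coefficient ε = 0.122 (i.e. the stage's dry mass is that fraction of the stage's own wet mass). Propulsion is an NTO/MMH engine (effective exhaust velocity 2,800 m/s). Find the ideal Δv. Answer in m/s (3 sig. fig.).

Stage wet mass = m₀ − payload = 64,800 − 1,440 = 63,360 kg.
Stage dry mass = ε × stage wet mass = 0.122 × 63,360 = 7,729.92 kg.
Burnout mass m_f = stage dry + payload = 7,729.92 + 1,440 = 9,169.92 kg.
Using Δv = v_e ln(m₀/m_f): Δv = v_e · ln(64,800/9,169.92) = 2800.0 × ln(7.067) = 2800.0 × 1.9554 ≈ 5475 m/s.

Δv ≈ 5480 m/s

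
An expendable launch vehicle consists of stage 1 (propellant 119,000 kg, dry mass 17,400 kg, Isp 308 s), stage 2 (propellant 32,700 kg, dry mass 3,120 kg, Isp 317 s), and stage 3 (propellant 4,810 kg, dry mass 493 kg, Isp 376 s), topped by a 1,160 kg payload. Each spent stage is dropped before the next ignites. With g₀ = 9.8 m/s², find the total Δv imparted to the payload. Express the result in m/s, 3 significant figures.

Ignition mass of stage 1 = 119,000+17,400 + 32,700+3,120 + 4,810+493 + 1,160 = 178,683 kg.
Stage 1: m₀ = 178,683 kg, m_f = 178,683 − 119,000 = 59,683 kg; Δv = 308×9.8×ln(2.994) = 3018.4×1.0966 ≈ 3310 m/s.
Stage 2: m₀ = 42,283 kg, m_f = 42,283 − 32,700 = 9,583 kg; Δv = 317×9.8×ln(4.412) = 3106.6×1.4844 ≈ 4611 m/s.
Stage 3: m₀ = 6,463 kg, m_f = 6,463 − 4,810 = 1,653 kg; Δv = 376×9.8×ln(3.91) = 3684.8×1.3635 ≈ 5024 m/s.
Total Δv = 3310 + 4611 + 5024 = 12945 m/s.

Δv ≈ 12900 m/s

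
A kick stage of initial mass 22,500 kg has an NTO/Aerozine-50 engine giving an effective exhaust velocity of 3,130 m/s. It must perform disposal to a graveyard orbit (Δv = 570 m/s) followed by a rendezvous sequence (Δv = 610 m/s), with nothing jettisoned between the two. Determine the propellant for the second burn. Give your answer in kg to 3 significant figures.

After the first burn: m = 22500 × exp(−570/3130.0) = 22500 × 0.83351 = 18,754 kg.
After the second burn: m = 18,754 × exp(−610/3130.0) = 18,754 × 0.82293 = 15,433.2 kg.
Second-burn propellant = 18,754 − 15,433.2 = 3,320.8 kg.

propellant for the second burn ≈ 3320 kg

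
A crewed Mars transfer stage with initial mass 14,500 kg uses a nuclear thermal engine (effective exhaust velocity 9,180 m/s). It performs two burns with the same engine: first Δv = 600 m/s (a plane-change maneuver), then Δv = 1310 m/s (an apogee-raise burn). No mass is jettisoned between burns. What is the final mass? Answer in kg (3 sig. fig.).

final mass ≈ 11800 kg

After the first burn: m = 14500 × exp(−600/9180.0) = 14500 × 0.93673 = 13,582.6 kg.
After the second burn: m = 13,582.6 × exp(−1310/9180.0) = 13,582.6 × 0.86701 = 11,776.3 kg.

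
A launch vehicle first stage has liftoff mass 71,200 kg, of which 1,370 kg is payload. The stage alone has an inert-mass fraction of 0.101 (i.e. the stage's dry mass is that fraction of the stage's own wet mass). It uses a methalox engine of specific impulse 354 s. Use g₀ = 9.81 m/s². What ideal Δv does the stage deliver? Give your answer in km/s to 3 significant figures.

Δv ≈ 7.41 km/s

Stage wet mass = m₀ − payload = 71,200 − 1,370 = 69,830 kg.
Stage dry mass = ε × stage wet mass = 0.101 × 69,830 = 7,052.83 kg.
Burnout mass m_f = stage dry + payload = 7,052.83 + 1,370 = 8,422.83 kg.
v_e = Isp · g₀ = 354 × 9.81 = 3472.7 m/s.
Δv = v_e · ln(71,200/8,422.83) = 3472.7 × ln(8.453) = 3472.7 × 2.1345 ≈ 7413 m/s.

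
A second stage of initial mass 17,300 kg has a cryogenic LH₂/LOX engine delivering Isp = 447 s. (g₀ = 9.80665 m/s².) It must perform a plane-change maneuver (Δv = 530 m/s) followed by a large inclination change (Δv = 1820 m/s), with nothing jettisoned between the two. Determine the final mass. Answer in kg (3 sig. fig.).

v_e = Isp · g₀ = 447 × 9.80665 = 4383.6 m/s.
After the first burn: m = 17300 × exp(−530/4383.6) = 17300 × 0.88612 = 15,329.9 kg.
After the second burn: m = 15,329.9 × exp(−1820/4383.6) = 15,329.9 × 0.66022 = 10,121.1 kg.

final mass ≈ 10100 kg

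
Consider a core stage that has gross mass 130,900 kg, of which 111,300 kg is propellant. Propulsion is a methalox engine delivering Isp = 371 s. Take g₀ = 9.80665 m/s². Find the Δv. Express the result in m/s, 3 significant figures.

v_e = Isp · g₀ = 371 × 9.80665 = 3638.3 m/s.
m_f = m₀ − m_prop = 130,900 − 111,300 = 19,600 kg.
Δv = v_e · ln(m₀/m_f) = 3638.3 × ln(6.679) = 3638.3 × 1.8989 ≈ 6908.7 m/s.

Δv ≈ 6910 m/s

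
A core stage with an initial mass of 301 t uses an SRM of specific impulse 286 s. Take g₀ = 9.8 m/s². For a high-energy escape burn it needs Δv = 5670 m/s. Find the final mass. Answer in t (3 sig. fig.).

final mass ≈ 39.8 t

v_e = Isp · g₀ = 286 × 9.8 = 2802.8 m/s.
Using Δv = v_e ln(m₀/m_f): m₀/m_f = exp(Δv / v_e) = exp(5670 / 2802.8) = exp(2.0230) = 7.5608.
m_f = m₀ / 7.5608 = 301 / 7.5608 = 39.8106 t.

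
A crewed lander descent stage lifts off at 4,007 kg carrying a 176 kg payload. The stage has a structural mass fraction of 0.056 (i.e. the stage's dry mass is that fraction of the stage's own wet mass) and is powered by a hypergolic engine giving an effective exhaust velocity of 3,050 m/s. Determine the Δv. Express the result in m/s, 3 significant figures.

Stage wet mass = m₀ − payload = 4,007 − 176 = 3,831 kg.
Stage dry mass = ε × stage wet mass = 0.056 × 3,831 = 214.536 kg.
Burnout mass m_f = stage dry + payload = 214.536 + 176 = 390.536 kg.
By the Tsiolkovsky rocket equation, Δv = v_e · ln(4,007/390.536) = 3050.0 × ln(10.26) = 3050.0 × 2.3283 ≈ 7101 m/s.

Δv ≈ 7100 m/s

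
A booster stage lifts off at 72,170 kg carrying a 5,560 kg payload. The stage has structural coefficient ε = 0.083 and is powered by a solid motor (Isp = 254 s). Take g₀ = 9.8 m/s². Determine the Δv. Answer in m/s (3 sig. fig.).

Δv ≈ 4660 m/s

Stage wet mass = m₀ − payload = 72,170 − 5,560 = 66,610 kg.
Stage dry mass = ε × stage wet mass = 0.083 × 66,610 = 5,528.63 kg.
Burnout mass m_f = stage dry + payload = 5,528.63 + 5,560 = 11,088.63 kg.
v_e = Isp · g₀ = 254 × 9.8 = 2489.2 m/s.
Δv = v_e · ln(72,170/11,088.63) = 2489.2 × ln(6.508) = 2489.2 × 1.8731 ≈ 4663 m/s.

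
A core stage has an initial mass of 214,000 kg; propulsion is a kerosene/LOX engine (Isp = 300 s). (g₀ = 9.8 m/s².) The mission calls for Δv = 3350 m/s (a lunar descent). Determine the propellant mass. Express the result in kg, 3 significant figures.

v_e = Isp · g₀ = 300 × 9.8 = 2940.0 m/s.
Rocket equation: m₀/m_f = exp(Δv / v_e) = exp(3350 / 2940.0) = exp(1.1395) = 3.1251.
m_f = 214,000 / 3.1251 = 68,477.8 kg, so propellant = m₀ − m_f = 214,000 − 68,477.8 = 145,522.2 kg.

propellant mass ≈ 146000 kg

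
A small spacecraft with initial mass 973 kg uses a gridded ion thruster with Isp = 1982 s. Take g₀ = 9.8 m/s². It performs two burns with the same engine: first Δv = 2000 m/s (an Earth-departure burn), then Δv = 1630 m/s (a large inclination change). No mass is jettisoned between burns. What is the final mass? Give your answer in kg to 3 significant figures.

v_e = Isp · g₀ = 1982 × 9.8 = 19423.6 m/s.
After the first burn: m = 973 × exp(−2000/19423.6) = 973 × 0.90216 = 877.802 kg.
After the second burn: m = 877.802 × exp(−1630/19423.6) = 877.802 × 0.91951 = 807.148 kg.

final mass ≈ 807 kg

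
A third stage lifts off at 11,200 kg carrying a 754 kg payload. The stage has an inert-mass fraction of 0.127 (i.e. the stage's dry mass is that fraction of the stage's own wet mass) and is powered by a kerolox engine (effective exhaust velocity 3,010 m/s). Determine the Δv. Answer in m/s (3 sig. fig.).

Stage wet mass = m₀ − payload = 11,200 − 754 = 10,446 kg.
Stage dry mass = ε × stage wet mass = 0.127 × 10,446 = 1,326.64 kg.
Burnout mass m_f = stage dry + payload = 1,326.64 + 754 = 2,080.64 kg.
Δv = v_e · ln(11,200/2,080.64) = 3010.0 × ln(5.383) = 3010.0 × 1.6832 ≈ 5067 m/s.

Δv ≈ 5070 m/s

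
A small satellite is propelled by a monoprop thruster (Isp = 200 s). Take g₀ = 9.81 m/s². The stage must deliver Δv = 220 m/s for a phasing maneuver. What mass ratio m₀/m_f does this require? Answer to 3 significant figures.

mass ratio ≈ 1.12

v_e = Isp · g₀ = 200 × 9.81 = 1962.0 m/s.
m₀/m_f = exp(Δv / v_e) = exp(220 / 1962.0) = exp(0.1121) = 1.1187.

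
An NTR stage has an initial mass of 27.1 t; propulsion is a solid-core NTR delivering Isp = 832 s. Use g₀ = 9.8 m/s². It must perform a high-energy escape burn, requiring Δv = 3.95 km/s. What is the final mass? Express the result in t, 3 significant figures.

v_e = Isp · g₀ = 832 × 9.8 = 8153.6 m/s.
m₀/m_f = exp(Δv / v_e) = exp(3950 / 8153.6) = exp(0.4844) = 1.6233.
m_f = m₀ / 1.6233 = 27.1 / 1.6233 = 16.6944 t.

final mass ≈ 16.7 t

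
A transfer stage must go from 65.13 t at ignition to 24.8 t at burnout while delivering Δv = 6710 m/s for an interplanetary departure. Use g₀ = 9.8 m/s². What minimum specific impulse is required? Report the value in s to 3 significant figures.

ln(m₀/m_f) = ln(65130/24800) = ln(2.626) = 0.9655.
By the Tsiolkovsky rocket equation, v_e = Δv / ln(m₀/m_f) = 6710 / 0.9655 = 6949.5 m/s.
Isp = v_e / g₀ = 6949.5 / 9.8 = 709.1 s.

Isp ≈ 709 s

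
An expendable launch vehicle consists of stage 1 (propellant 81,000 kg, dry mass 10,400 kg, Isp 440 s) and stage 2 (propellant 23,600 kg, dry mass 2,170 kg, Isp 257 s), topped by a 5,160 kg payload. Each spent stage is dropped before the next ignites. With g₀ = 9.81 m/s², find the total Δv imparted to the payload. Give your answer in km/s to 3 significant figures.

Δv ≈ 8.31 km/s

Ignition mass of stage 1 = 81,000+10,400 + 23,600+2,170 + 5,160 = 122,330 kg.
Stage 1: m₀ = 122,330 kg, m_f = 122,330 − 81,000 = 41,330 kg; Δv = 440×9.81×ln(2.96) = 4316.4×1.0851 ≈ 4684 m/s.
Stage 2: m₀ = 30,930 kg, m_f = 30,930 − 23,600 = 7,330 kg; Δv = 257×9.81×ln(4.22) = 2521.2×1.4398 ≈ 3630 m/s.
Total Δv = 4684 + 3630 = 8314 m/s.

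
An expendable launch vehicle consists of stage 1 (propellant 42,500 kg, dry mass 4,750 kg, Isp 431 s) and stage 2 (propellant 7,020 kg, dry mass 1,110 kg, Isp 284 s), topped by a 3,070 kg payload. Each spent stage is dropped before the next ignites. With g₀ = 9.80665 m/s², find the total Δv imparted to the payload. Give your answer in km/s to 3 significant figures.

Δv ≈ 8.23 km/s

Ignition mass of stage 1 = 42,500+4,750 + 7,020+1,110 + 3,070 = 58,450 kg.
Stage 1: m₀ = 58,450 kg, m_f = 58,450 − 42,500 = 15,950 kg; Δv = 431×9.80665×ln(3.665) = 4226.7×1.2987 ≈ 5489 m/s.
Stage 2: m₀ = 11,200 kg, m_f = 11,200 − 7,020 = 4,180 kg; Δv = 284×9.80665×ln(2.679) = 2785.1×0.9856 ≈ 2745 m/s.
Total Δv = 5489 + 2745 = 8234 m/s.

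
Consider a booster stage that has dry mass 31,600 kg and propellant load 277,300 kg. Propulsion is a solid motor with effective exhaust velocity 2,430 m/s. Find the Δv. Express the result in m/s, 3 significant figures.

Δv ≈ 5540 m/s

m₀ = m_dry + m_prop = 31,600 + 277,300 = 308,900 kg.
Δv = v_e · ln(m₀/m_f) = 2430.0 × ln(9.775) = 2430.0 × 2.2799 ≈ 5540.1 m/s.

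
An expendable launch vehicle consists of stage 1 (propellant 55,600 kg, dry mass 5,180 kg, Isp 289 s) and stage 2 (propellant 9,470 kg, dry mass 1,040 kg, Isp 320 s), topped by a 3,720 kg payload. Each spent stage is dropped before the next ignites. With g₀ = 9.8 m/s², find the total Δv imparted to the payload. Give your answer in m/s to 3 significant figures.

Ignition mass of stage 1 = 55,600+5,180 + 9,470+1,040 + 3,720 = 75,010 kg.
Stage 1: m₀ = 75,010 kg, m_f = 75,010 − 55,600 = 19,410 kg; Δv = 289×9.8×ln(3.865) = 2832.2×1.3518 ≈ 3829 m/s.
Stage 2: m₀ = 14,230 kg, m_f = 14,230 − 9,470 = 4,760 kg; Δv = 320×9.8×ln(2.989) = 3136.0×1.0951 ≈ 3434 m/s.
Total Δv = 3829 + 3434 = 7263 m/s.

Δv ≈ 7260 m/s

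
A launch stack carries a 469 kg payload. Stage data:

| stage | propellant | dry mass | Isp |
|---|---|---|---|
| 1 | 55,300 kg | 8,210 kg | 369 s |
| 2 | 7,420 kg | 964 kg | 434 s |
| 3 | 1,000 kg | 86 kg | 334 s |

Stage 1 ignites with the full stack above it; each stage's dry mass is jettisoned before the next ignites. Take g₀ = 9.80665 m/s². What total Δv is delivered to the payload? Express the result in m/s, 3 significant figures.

Δv ≈ 14300 m/s

Ignition mass of stage 1 = 55,300+8,210 + 7,420+964 + 1,000+86 + 469 = 73,449 kg.
Stage 1: m₀ = 73,449 kg, m_f = 73,449 − 55,300 = 18,149 kg; Δv = 369×9.80665×ln(4.047) = 3618.7×1.3980 ≈ 5059 m/s.
Stage 2: m₀ = 9,939 kg, m_f = 9,939 − 7,420 = 2,519 kg; Δv = 434×9.80665×ln(3.946) = 4256.1×1.3726 ≈ 5842 m/s.
Stage 3: m₀ = 1,555 kg, m_f = 1,555 − 1,000 = 555 kg; Δv = 334×9.80665×ln(2.802) = 3275.4×1.0303 ≈ 3375 m/s.
Total Δv = 5059 + 5842 + 3375 = 14276 m/s.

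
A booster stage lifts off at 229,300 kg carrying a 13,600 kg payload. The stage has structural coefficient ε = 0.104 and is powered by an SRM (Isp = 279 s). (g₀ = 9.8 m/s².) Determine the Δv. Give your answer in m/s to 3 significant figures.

Δv ≈ 5060 m/s

Stage wet mass = m₀ − payload = 229,300 − 13,600 = 215,700 kg.
Stage dry mass = ε × stage wet mass = 0.104 × 215,700 = 22,432.8 kg.
Burnout mass m_f = stage dry + payload = 22,432.8 + 13,600 = 36,032.8 kg.
v_e = Isp · g₀ = 279 × 9.8 = 2734.2 m/s.
From the ideal rocket equation, Δv = v_e · ln(229,300/36,032.8) = 2734.2 × ln(6.364) = 2734.2 × 1.8506 ≈ 5060 m/s.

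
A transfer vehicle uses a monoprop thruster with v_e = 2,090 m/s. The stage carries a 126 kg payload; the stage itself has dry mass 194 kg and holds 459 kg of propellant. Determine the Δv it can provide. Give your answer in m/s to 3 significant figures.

Δv ≈ 1860 m/s

m₀ = payload + dry + propellant = 126 + 194 + 459 = 779 kg.
m_f = payload + dry = 126 + 194 = 320 kg.
Δv = v_e · ln(m₀/m_f) = 2090.0 × ln(2.434) = 2090.0 × 0.8897 ≈ 1859.5 m/s.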